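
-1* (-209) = 209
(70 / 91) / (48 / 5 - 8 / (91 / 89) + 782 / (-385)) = -1925 / 639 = -3.01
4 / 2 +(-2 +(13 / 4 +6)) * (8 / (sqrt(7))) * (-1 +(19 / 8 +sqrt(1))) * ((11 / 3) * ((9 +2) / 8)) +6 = 8 +66671 * sqrt(7) / 672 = 270.49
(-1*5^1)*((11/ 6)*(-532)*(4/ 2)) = 29260/ 3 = 9753.33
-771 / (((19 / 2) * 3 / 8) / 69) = -283728 / 19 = -14933.05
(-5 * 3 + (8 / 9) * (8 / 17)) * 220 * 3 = -490820 / 51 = -9623.92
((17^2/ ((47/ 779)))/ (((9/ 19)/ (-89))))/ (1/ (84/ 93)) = -10659502588/ 13113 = -812895.80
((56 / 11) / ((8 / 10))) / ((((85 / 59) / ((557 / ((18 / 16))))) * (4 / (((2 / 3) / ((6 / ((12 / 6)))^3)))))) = 1840328 / 136323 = 13.50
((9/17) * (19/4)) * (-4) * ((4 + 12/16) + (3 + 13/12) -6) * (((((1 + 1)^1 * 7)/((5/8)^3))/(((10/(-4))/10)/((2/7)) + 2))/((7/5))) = -77824/75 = -1037.65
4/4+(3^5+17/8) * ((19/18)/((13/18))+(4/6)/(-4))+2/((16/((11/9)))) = 596341/1872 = 318.56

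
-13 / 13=-1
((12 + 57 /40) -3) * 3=1251 /40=31.28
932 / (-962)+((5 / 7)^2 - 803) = -18936716 / 23569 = -803.46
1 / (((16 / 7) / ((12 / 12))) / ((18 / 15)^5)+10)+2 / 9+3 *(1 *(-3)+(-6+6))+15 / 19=-7.90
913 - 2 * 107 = 699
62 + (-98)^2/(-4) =-2339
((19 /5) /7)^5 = 2476099 /52521875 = 0.05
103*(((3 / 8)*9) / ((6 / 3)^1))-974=-12803 / 16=-800.19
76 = 76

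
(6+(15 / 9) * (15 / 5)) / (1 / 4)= 44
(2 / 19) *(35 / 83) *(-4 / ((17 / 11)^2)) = -33880 / 455753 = -0.07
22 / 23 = 0.96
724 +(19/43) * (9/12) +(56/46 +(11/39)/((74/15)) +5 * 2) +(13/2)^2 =740066161/951418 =777.86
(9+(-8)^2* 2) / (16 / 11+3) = 1507 / 49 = 30.76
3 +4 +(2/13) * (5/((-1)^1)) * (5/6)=248/39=6.36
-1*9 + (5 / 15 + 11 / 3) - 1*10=-15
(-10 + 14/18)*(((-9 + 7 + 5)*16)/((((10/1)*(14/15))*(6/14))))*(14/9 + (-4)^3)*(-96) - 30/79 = -471684622/711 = -663410.16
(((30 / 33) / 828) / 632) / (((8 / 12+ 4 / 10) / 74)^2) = 171125 / 20466688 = 0.01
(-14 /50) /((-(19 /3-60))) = -3 /575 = -0.01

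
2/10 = 1/5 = 0.20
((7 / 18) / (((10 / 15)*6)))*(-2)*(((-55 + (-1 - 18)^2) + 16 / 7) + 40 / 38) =-6857 / 114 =-60.15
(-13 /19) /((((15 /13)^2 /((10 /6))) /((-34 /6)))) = 37349 /7695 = 4.85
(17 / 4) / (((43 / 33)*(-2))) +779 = 267415 / 344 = 777.37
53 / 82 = 0.65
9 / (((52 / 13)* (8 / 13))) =117 / 32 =3.66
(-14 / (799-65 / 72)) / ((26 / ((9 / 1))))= -0.01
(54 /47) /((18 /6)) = 18 /47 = 0.38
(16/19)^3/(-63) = -4096/432117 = -0.01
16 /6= 8 /3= 2.67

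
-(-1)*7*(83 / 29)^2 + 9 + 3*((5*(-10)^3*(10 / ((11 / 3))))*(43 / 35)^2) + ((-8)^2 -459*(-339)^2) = -23938881718937 / 453299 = -52810356.34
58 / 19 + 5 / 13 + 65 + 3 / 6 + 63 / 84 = 69.69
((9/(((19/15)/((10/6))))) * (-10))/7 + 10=-920/133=-6.92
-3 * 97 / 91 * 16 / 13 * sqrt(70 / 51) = -1552 * sqrt(3570) / 20111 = -4.61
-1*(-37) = 37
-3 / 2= -1.50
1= 1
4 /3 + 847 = 2545 /3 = 848.33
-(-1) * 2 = 2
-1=-1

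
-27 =-27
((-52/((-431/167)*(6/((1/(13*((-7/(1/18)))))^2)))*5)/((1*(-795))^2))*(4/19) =334/160228892191095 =0.00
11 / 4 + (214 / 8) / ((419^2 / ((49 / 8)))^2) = 2.75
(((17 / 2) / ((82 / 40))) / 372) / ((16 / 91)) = 7735 / 122016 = 0.06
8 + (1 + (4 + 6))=19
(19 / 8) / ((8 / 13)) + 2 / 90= 11179 / 2880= 3.88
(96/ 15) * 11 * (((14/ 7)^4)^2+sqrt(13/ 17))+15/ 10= 352 * sqrt(221)/ 85+180239/ 10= 18085.46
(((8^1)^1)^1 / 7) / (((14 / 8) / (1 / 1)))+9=9.65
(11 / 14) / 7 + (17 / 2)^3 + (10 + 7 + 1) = 632.24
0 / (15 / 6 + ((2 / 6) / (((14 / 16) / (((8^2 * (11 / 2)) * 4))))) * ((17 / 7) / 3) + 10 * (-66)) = 0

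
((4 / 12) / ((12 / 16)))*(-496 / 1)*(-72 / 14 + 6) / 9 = -3968 / 189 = -20.99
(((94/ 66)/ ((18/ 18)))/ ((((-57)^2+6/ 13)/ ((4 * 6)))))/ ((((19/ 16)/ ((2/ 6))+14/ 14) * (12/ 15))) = 97760/ 33921129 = 0.00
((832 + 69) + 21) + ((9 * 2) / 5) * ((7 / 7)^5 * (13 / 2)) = 4727 / 5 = 945.40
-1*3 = -3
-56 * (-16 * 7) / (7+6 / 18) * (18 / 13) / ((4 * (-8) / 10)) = -370.07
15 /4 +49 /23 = 541 /92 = 5.88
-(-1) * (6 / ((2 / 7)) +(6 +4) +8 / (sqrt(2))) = 4 * sqrt(2) +31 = 36.66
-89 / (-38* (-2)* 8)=-89 / 608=-0.15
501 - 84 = 417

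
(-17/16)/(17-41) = 17/384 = 0.04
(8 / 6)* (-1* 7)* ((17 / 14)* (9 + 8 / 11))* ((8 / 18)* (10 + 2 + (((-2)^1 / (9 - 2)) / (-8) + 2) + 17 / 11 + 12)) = -30904810 / 22869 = -1351.38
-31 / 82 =-0.38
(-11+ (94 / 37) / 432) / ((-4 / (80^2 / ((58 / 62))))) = 544763000 / 28971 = 18803.73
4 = 4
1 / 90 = 0.01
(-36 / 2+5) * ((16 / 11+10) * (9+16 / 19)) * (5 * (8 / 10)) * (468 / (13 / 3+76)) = -156383136 / 4579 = -34152.25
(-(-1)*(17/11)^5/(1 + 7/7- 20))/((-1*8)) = 1419857/23191344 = 0.06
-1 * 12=-12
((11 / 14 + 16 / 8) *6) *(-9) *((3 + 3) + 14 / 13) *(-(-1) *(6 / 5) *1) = -44712 / 35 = -1277.49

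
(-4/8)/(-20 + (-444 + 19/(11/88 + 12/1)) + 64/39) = 3783/3486352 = 0.00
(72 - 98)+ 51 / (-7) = -233 / 7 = -33.29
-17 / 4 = -4.25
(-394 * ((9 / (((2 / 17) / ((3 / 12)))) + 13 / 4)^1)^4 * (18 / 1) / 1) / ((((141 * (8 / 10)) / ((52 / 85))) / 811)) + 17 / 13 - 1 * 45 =-83158599389121757 / 10636288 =-7818385454.50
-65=-65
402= 402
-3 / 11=-0.27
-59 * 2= -118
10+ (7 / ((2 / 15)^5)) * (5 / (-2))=-26577485 / 64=-415273.20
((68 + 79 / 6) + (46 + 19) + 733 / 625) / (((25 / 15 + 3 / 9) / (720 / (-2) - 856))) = -167966992 / 1875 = -89582.40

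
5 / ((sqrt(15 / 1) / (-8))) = -8*sqrt(15) / 3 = -10.33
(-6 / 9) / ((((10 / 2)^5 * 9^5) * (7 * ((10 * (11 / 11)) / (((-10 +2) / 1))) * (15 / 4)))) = 0.00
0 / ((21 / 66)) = 0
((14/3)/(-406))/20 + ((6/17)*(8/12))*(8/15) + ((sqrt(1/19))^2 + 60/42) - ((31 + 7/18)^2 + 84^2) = -42699329752/5311089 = -8039.66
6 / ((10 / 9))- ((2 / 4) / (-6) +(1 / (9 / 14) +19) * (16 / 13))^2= -690404357 / 1095120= -630.44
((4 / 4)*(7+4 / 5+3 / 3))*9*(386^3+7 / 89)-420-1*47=2026968794221 / 445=4554986054.43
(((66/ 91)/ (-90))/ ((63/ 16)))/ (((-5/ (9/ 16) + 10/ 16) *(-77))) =-128/ 39796575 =-0.00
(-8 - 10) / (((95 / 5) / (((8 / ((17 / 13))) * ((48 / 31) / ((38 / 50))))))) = -2246400 / 190247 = -11.81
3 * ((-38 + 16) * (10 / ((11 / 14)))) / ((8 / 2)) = -210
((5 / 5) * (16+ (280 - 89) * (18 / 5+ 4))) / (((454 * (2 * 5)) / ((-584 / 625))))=-1071348 / 3546875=-0.30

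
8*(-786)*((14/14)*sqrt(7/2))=-3144*sqrt(14)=-11763.77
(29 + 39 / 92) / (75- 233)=-2707 / 14536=-0.19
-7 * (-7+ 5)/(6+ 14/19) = 133/64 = 2.08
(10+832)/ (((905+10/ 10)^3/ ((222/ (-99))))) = -15577/ 6135338682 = -0.00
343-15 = 328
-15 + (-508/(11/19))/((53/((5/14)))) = -85345/4081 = -20.91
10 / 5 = 2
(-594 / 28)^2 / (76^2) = 88209 / 1132096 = 0.08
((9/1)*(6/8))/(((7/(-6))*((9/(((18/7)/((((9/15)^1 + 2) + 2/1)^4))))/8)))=-405000/13712209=-0.03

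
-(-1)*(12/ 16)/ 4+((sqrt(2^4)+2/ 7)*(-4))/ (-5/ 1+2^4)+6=5703/ 1232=4.63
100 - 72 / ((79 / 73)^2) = 240412 / 6241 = 38.52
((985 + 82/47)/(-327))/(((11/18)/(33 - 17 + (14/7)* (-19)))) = 556524/5123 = 108.63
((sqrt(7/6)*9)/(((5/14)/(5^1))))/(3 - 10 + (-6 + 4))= -7*sqrt(42)/3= -15.12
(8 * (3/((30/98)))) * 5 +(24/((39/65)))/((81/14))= 32312/81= 398.91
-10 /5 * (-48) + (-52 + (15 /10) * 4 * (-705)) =-4186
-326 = -326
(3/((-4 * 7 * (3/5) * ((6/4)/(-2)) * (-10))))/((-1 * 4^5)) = 0.00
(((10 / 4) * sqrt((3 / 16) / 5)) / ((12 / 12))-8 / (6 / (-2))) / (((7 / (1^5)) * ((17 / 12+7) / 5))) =0.27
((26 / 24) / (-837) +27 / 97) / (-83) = -269927 / 80864244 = -0.00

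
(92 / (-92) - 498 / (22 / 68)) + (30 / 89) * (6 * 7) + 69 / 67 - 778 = -151066292 / 65593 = -2303.09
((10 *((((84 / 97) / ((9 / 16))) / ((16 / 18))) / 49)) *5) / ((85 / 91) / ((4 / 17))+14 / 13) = 62400 / 178189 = 0.35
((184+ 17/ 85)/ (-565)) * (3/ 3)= -921/ 2825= -0.33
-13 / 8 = -1.62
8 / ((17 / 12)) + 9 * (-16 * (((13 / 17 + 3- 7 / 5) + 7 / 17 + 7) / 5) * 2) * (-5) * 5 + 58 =240410 / 17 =14141.76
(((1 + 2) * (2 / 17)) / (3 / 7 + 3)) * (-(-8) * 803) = 11242 / 17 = 661.29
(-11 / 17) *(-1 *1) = 11 / 17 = 0.65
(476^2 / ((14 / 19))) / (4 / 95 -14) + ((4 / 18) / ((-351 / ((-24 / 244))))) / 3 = -4245208376 / 192699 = -22030.26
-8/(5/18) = -144/5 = -28.80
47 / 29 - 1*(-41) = 1236 / 29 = 42.62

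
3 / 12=1 / 4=0.25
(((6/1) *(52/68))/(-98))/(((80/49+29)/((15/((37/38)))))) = -1170/49691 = -0.02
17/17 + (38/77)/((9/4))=845/693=1.22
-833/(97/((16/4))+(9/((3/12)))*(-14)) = 1.74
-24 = -24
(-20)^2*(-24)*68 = -652800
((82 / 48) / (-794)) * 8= -41 / 2382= -0.02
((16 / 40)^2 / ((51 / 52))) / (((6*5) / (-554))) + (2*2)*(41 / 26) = 819242 / 248625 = 3.30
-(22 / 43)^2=-484 / 1849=-0.26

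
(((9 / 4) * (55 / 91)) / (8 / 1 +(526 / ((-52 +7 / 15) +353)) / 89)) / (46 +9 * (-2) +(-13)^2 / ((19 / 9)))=24578685 / 15661852492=0.00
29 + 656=685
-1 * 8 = -8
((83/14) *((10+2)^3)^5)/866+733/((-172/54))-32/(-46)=632358089995160075681/5995318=105475320907941.84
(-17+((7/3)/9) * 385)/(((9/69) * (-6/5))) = -128570/243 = -529.09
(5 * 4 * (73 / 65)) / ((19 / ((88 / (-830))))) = -12848 / 102505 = -0.13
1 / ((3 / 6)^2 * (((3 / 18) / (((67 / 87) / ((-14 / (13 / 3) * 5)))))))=-1.14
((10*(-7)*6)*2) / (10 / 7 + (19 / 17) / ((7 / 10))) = -833 / 3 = -277.67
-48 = -48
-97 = -97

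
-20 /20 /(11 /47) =-47 /11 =-4.27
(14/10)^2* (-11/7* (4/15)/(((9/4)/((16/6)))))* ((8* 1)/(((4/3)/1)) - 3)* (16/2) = -78848/3375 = -23.36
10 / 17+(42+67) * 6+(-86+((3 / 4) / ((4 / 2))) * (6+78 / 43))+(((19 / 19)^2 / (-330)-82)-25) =464.52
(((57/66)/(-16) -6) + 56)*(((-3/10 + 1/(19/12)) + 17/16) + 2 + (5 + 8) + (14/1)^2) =515984769/48640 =10608.24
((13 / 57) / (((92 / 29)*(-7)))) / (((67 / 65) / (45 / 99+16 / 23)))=-0.01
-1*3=-3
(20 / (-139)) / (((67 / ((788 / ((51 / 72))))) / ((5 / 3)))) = -630400 / 158321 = -3.98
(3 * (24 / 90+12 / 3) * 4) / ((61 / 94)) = 78.90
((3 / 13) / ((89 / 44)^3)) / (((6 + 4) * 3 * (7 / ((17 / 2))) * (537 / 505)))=36565232 / 34449720123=0.00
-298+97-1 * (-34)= -167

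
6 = 6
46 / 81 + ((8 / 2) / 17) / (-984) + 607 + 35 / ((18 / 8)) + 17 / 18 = 35232988 / 56457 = 624.07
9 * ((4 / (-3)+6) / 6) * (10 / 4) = 35 / 2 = 17.50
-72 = -72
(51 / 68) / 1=3 / 4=0.75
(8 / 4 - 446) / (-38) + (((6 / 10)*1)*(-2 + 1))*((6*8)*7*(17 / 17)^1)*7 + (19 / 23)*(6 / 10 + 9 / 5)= -610722 / 437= -1397.53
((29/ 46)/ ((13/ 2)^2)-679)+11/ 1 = -2596458/ 3887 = -667.99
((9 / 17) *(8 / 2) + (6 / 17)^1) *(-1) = -2.47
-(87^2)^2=-57289761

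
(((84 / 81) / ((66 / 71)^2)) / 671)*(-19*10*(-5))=33522650 / 19729413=1.70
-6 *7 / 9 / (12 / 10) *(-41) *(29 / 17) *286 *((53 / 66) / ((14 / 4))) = 8192210 / 459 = 17847.95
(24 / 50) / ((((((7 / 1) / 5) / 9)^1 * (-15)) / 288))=-10368 / 175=-59.25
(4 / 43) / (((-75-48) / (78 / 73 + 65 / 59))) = -37388 / 22779723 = -0.00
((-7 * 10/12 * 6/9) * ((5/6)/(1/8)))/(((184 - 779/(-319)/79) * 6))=-8820350/375658803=-0.02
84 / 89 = 0.94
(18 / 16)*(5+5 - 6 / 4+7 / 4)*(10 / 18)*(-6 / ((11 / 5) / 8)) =-3075 / 22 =-139.77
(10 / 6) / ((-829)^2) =5 / 2061723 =0.00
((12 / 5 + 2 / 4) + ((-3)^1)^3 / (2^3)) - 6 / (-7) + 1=387 / 280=1.38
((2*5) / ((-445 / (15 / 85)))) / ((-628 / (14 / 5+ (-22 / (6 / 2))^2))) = 1273 / 3563115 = 0.00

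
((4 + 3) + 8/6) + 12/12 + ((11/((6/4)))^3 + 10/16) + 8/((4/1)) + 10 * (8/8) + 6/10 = 450283/1080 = 416.93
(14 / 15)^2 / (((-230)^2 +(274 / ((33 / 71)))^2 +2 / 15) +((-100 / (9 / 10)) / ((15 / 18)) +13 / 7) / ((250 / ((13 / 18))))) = 9960720 / 4578692449547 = 0.00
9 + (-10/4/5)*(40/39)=331/39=8.49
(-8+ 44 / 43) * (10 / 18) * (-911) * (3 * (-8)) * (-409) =1490396000 / 43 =34660372.09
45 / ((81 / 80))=400 / 9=44.44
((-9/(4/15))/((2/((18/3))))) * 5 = -2025/4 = -506.25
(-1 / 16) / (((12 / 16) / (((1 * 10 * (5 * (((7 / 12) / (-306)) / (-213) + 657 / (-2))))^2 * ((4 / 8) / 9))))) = -41258676584453475625 / 33033783014784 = -1248984.31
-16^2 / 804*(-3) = 64 / 67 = 0.96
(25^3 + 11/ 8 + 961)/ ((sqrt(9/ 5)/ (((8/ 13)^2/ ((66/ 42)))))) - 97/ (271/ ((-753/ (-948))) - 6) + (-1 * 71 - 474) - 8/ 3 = -138298631/ 252390 + 2477048 * sqrt(5)/ 1859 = 2431.52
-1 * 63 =-63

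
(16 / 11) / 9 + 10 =1006 / 99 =10.16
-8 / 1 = -8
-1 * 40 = -40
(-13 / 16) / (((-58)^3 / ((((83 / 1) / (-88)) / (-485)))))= 1079 / 133238082560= 0.00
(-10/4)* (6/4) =-15/4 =-3.75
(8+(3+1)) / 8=3 / 2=1.50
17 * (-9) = -153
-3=-3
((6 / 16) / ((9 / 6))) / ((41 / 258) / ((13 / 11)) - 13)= -1677 / 86302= -0.02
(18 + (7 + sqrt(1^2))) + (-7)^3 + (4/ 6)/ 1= -949/ 3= -316.33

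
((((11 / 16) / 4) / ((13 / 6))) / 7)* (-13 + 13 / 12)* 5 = -605 / 896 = -0.68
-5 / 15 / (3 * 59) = -1 / 531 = -0.00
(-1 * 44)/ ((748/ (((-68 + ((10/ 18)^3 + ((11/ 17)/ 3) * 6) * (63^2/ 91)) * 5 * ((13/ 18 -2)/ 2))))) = -932765/ 1217268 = -0.77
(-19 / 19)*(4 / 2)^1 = -2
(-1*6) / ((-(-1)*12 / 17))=-17 / 2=-8.50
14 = 14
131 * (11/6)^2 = 15851/36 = 440.31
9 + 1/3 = 28/3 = 9.33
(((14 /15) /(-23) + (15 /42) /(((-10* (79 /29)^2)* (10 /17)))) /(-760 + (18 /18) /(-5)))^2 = 34567779436969 /8401916088714503347776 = 0.00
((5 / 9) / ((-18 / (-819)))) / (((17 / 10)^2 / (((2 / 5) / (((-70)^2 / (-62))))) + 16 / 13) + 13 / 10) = -0.04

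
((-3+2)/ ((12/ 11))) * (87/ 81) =-319/ 324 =-0.98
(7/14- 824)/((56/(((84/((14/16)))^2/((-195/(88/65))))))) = 27827712/29575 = 940.92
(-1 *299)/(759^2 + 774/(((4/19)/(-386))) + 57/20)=5980/16860903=0.00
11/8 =1.38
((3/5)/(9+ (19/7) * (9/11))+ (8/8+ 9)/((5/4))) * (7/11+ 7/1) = 81179/1320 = 61.50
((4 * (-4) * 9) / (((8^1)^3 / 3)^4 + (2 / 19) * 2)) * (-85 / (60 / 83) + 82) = 281637 / 46631073511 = 0.00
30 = 30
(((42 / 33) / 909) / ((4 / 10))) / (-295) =-7 / 589941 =-0.00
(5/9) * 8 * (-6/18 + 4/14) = -40/189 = -0.21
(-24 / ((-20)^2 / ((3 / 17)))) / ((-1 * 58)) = 9 / 49300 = 0.00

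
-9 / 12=-3 / 4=-0.75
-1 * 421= -421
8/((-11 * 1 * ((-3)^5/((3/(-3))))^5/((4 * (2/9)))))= -64/83881572334857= -0.00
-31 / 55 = -0.56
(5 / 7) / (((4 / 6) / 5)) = 75 / 14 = 5.36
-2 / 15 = -0.13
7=7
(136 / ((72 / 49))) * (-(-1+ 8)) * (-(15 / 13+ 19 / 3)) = 1702652 / 351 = 4850.86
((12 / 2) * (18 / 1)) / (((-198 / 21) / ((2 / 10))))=-2.29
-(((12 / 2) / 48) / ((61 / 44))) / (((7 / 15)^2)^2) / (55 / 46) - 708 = -103927263 / 146461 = -709.59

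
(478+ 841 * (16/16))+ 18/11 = 1320.64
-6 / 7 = -0.86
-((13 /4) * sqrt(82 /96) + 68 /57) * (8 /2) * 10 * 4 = -130 * sqrt(123) /3 - 10880 /57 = -671.47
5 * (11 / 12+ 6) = 415 / 12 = 34.58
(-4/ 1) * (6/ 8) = -3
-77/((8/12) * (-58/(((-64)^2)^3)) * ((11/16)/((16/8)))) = 11544872091648/29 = 398099037643.03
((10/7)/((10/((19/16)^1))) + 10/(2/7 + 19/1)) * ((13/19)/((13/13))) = 27053/57456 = 0.47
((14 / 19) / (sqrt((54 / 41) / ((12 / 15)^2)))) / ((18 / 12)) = 56 * sqrt(246) / 2565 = 0.34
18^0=1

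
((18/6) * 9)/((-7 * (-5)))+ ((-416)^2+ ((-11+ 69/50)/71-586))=4285895303/24850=172470.64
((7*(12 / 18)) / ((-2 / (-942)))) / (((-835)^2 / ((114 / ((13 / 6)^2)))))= 0.08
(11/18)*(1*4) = 22/9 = 2.44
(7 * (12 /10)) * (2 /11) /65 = 84 /3575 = 0.02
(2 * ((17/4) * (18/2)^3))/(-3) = -4131/2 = -2065.50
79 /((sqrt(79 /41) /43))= 43*sqrt(3239)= 2447.23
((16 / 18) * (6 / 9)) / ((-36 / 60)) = -80 / 81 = -0.99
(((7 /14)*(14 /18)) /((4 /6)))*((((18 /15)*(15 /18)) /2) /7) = 1 /24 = 0.04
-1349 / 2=-674.50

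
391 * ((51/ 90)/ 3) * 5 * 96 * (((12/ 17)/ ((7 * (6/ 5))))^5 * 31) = 1140800000/ 247718373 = 4.61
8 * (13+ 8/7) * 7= 792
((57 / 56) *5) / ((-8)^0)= 285 / 56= 5.09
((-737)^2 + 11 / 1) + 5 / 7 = 3802265 / 7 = 543180.71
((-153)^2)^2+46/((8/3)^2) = 17535401199/32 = 547981287.47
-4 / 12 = -1 / 3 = -0.33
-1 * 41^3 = -68921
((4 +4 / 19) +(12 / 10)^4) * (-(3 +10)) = -970112 / 11875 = -81.69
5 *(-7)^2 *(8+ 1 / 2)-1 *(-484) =5133 / 2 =2566.50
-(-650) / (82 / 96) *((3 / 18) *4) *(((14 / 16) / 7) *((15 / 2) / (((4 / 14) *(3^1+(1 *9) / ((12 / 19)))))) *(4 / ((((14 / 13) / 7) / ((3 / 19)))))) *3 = 21294000 / 17917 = 1188.48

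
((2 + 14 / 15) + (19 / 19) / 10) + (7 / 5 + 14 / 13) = 2149 / 390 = 5.51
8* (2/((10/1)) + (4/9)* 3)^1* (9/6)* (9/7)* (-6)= -4968/35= -141.94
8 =8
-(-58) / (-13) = -58 / 13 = -4.46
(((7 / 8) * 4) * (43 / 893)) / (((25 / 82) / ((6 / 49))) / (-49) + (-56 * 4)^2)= 0.00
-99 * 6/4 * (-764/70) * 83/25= 4708341/875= 5380.96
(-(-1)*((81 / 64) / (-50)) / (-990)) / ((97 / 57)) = 513 / 34144000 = 0.00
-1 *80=-80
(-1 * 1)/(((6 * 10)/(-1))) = 1/60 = 0.02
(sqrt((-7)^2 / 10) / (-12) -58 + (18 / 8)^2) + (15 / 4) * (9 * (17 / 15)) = -235 / 16 -7 * sqrt(10) / 120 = -14.87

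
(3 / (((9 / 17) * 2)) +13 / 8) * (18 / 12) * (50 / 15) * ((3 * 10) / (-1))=-2675 / 4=-668.75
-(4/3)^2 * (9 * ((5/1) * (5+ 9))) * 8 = -8960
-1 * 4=-4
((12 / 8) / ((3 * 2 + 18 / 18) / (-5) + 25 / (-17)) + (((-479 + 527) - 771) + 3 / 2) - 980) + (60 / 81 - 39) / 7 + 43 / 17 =-2673279823 / 1567944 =-1704.96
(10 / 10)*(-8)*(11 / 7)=-88 / 7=-12.57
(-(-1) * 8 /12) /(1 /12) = 8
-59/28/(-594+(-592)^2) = -1/166040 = -0.00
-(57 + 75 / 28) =-1671 / 28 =-59.68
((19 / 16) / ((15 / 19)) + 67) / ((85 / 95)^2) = 5935201 / 69360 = 85.57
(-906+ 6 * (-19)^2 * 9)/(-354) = -3098/59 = -52.51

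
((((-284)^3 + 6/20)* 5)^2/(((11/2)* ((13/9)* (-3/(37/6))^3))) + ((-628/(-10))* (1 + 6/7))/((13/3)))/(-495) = 93021480100699627469519/3210807600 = 28971365366364.41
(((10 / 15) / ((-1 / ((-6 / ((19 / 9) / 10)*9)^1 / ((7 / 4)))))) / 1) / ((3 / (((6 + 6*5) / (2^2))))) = 38880 / 133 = 292.33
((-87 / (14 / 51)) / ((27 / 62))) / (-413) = 15283 / 8673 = 1.76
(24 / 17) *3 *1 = 72 / 17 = 4.24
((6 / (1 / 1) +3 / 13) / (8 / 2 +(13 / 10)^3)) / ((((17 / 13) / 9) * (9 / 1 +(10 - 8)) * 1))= 0.63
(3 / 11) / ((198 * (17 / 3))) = 1 / 4114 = 0.00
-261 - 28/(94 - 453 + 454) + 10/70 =-173666/665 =-261.15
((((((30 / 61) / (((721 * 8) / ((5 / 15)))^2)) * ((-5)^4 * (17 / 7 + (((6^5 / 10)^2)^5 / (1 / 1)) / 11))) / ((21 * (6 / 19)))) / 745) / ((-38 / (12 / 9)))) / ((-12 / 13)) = 71829683837200712420435257486186330759 / 1237689388034946000000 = 58035307187406062.32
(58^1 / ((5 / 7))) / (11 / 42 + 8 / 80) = 4263 / 19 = 224.37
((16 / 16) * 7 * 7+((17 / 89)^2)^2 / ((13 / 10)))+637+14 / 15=8404461194582 / 12234736995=686.93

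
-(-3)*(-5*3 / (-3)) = 15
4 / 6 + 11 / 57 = 0.86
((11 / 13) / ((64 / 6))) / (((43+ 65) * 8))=11 / 119808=0.00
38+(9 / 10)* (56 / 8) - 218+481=3073 / 10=307.30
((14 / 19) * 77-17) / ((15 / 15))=755 / 19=39.74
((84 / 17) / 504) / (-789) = -1 / 80478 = -0.00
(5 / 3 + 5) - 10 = -10 / 3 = -3.33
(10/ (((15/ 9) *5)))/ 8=3/ 20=0.15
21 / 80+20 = 1621 / 80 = 20.26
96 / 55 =1.75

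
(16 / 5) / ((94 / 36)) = 288 / 235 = 1.23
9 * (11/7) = 14.14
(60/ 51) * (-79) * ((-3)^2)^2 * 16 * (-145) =296913600/ 17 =17465505.88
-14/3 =-4.67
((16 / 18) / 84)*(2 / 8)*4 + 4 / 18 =44 / 189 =0.23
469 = 469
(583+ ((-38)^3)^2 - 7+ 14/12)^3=5896017175785949889569729624663/216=27296375813823842081341340000.00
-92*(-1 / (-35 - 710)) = -92 / 745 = -0.12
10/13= 0.77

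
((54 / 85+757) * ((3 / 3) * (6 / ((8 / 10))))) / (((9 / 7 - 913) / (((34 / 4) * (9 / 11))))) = -12171411 / 280808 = -43.34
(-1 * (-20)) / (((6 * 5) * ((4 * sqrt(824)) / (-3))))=-sqrt(206) / 824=-0.02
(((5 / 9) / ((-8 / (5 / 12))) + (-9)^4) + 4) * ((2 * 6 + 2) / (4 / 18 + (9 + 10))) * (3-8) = -198524725 / 8304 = -23907.12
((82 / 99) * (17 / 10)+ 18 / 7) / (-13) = -13789 / 45045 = -0.31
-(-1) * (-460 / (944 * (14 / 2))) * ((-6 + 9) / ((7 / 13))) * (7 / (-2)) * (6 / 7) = 13455 / 11564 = 1.16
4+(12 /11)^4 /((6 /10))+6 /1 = 180970 /14641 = 12.36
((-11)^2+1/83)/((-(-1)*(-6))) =-1674/83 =-20.17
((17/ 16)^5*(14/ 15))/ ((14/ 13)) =18458141/ 15728640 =1.17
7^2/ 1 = 49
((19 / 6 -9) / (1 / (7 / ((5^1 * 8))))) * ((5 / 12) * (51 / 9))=-4165 / 1728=-2.41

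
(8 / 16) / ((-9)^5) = -1 / 118098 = -0.00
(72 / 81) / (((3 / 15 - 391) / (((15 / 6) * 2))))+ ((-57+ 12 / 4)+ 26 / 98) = -53.75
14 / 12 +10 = 67 / 6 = 11.17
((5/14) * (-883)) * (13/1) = -57395/14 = -4099.64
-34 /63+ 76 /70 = 172 /315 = 0.55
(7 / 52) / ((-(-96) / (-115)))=-0.16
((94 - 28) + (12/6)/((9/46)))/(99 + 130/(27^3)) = 1500282/1948747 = 0.77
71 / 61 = 1.16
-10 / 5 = -2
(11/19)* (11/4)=1.59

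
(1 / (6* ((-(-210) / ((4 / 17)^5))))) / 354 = 128 / 79164127035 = 0.00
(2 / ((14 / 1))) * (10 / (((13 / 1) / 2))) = 20 / 91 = 0.22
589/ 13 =45.31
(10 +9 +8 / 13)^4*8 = 1184342.46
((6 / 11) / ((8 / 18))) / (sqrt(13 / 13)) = 1.23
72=72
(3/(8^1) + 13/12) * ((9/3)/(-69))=-35/552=-0.06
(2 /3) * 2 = 4 /3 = 1.33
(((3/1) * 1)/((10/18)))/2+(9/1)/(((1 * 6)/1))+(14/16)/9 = 1547/360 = 4.30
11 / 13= 0.85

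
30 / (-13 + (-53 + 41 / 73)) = -2190 / 4777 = -0.46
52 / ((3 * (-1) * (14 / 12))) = -104 / 7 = -14.86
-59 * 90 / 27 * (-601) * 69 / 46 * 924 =163820580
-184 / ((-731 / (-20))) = -3680 / 731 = -5.03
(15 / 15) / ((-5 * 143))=-1 / 715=-0.00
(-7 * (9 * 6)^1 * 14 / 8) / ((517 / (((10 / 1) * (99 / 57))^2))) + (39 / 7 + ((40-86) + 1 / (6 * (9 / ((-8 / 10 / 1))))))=-426.42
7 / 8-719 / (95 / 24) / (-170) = 125549 / 64600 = 1.94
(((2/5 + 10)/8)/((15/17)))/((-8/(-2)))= 221/600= 0.37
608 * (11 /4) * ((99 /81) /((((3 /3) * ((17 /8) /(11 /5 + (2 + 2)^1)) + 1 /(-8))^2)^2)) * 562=2443723214434304 /4782969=510921817.48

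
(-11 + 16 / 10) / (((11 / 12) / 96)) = -54144 / 55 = -984.44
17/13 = 1.31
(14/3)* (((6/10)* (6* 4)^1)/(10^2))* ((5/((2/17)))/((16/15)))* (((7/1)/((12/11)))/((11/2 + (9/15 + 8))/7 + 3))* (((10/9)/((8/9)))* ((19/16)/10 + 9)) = 93581719/239616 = 390.55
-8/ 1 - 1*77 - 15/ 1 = -100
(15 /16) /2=15 /32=0.47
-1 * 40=-40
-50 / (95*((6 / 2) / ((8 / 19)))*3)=-0.02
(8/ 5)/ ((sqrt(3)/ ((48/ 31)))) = 128*sqrt(3)/ 155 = 1.43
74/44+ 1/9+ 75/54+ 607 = 6712/11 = 610.18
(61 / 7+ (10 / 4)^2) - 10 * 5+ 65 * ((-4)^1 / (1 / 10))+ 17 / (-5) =-2638.44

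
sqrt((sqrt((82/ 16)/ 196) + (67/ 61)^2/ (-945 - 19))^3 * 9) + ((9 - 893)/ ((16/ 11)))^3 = -14366628991/ 64 + 3 * sqrt(3374) * (-62846 + 896761 * sqrt(82))^(3/ 2)/ 20671388466848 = -224478577.79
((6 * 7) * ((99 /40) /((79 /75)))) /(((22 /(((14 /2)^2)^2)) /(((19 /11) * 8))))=129329865 /869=148826.08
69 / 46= 3 / 2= 1.50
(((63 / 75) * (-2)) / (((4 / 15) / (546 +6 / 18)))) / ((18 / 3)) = -11473 / 20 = -573.65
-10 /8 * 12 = -15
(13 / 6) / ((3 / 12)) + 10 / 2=41 / 3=13.67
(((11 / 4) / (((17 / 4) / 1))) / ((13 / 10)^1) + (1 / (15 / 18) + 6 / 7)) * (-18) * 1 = -355716 / 7735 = -45.99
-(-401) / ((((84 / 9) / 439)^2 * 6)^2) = 134043254282169 / 2458624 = 54519623.29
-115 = -115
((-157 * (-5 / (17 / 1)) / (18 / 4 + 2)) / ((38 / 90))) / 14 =1.20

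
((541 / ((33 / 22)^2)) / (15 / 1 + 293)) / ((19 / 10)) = 5410 / 13167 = 0.41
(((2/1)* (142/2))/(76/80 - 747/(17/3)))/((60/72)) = -57936/44497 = -1.30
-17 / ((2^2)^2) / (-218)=17 / 3488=0.00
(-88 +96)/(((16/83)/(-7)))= -581/2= -290.50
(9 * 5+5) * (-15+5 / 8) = -2875 / 4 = -718.75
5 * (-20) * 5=-500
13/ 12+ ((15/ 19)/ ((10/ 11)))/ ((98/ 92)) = 21211/ 11172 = 1.90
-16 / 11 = -1.45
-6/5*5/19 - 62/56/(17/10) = -4373/4522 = -0.97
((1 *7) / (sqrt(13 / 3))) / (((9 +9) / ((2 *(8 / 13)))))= 56 *sqrt(39) / 1521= 0.23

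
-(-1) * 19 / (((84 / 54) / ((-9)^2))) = 13851 / 14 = 989.36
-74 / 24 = -37 / 12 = -3.08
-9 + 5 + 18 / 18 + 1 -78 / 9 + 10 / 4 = -49 / 6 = -8.17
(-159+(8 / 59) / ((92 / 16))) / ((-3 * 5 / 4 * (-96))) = -215731 / 488520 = -0.44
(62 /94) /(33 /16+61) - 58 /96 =-1351459 /2276304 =-0.59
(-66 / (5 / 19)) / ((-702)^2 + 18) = -0.00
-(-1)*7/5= 7/5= 1.40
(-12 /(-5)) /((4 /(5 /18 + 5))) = 19 /6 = 3.17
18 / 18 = 1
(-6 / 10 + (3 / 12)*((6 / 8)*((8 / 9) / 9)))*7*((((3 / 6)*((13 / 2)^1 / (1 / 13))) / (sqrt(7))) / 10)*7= -185731*sqrt(7) / 10800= -45.50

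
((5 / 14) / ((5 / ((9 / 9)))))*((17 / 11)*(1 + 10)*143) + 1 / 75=182339 / 1050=173.66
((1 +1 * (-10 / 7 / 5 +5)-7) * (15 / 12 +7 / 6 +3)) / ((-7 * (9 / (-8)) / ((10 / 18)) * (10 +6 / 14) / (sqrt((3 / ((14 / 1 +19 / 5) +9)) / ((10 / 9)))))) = -325 * sqrt(201) / 308133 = -0.01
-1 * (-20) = 20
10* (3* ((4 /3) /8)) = 5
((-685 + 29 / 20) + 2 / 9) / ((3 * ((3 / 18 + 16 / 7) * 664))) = -860993 / 6155280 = -0.14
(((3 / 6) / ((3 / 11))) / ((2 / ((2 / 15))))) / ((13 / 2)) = 11 / 585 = 0.02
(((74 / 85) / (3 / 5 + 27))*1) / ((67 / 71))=0.03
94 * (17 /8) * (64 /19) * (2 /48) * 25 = 700.88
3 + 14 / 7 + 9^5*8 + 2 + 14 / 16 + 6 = 3779247 / 8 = 472405.88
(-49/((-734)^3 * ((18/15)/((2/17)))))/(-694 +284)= -49/1653758952528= -0.00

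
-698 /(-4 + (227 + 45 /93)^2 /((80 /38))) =-1676945 /59045601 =-0.03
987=987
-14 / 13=-1.08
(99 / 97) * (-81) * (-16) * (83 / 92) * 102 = 271555416 / 2231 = 121719.15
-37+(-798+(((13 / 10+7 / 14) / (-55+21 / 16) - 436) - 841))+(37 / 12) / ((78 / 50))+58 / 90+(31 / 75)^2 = -58884756353 / 27917500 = -2109.24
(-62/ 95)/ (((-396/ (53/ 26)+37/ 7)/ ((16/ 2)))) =184016/ 6660545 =0.03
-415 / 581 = -5 / 7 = -0.71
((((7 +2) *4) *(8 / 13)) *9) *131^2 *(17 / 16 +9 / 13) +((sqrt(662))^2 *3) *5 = 1016408100 / 169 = 6014249.11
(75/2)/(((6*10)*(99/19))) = 95/792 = 0.12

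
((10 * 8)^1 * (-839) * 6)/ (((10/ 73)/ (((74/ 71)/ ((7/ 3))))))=-652648032/ 497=-1313175.11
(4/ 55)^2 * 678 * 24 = 260352/ 3025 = 86.07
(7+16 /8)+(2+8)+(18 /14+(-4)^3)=-306 /7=-43.71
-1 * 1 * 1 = -1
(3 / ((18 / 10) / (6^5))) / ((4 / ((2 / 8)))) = 810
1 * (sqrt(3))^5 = 9 * sqrt(3) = 15.59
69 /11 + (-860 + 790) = -701 /11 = -63.73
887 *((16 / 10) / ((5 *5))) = 56.77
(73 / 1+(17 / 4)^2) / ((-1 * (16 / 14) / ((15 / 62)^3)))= -1110375 / 984064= -1.13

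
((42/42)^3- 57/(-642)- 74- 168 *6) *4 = -462630/107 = -4323.64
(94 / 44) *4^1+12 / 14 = 724 / 77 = 9.40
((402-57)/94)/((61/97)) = 33465/5734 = 5.84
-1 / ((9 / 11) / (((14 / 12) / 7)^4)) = -11 / 11664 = -0.00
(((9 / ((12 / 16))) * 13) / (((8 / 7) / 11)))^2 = 9018009 / 4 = 2254502.25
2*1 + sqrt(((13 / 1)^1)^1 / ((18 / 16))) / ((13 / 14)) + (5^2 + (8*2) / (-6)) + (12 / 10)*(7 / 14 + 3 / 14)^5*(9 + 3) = 28*sqrt(26) / 39 + 1361911 / 50421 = 30.67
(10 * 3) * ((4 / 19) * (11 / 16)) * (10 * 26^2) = 557700 / 19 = 29352.63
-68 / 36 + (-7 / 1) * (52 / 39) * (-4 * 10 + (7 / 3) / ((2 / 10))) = 2363 / 9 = 262.56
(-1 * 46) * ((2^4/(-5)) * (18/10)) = 6624/25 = 264.96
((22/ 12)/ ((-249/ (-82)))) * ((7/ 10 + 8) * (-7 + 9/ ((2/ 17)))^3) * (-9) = -15869824.20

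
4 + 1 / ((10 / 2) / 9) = 29 / 5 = 5.80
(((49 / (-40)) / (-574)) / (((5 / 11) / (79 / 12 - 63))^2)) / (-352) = -35291333 / 377856000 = -0.09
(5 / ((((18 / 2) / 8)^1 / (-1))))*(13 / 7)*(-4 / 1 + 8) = -2080 / 63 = -33.02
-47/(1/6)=-282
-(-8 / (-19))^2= -64 / 361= -0.18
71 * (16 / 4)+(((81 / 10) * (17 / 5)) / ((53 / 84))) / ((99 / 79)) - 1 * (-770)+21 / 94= 1089.05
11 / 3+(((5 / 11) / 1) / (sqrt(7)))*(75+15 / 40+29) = 11 / 3+4175*sqrt(7) / 616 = 21.60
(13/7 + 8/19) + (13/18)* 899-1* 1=1557431/2394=650.56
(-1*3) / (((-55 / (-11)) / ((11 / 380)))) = -33 / 1900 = -0.02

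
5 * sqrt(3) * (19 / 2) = 95 * sqrt(3) / 2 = 82.27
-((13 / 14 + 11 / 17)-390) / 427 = 92445 / 101626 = 0.91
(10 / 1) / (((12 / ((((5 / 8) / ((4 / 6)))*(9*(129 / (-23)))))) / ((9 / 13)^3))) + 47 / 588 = -3091406419 / 237697824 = -13.01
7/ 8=0.88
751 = 751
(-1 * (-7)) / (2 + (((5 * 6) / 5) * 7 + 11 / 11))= 7 / 45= 0.16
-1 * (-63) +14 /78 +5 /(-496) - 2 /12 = 1218725 /19344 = 63.00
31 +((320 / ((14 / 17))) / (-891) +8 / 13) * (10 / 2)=2586191 / 81081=31.90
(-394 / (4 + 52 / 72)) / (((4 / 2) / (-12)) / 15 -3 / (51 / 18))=127656 / 1637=77.98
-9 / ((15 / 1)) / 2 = -3 / 10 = -0.30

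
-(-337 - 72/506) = 337.14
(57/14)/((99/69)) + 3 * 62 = 29081/154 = 188.84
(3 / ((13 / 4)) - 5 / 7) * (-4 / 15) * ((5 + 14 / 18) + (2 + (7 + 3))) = -0.99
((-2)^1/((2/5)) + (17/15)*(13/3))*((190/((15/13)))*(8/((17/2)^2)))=-63232/39015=-1.62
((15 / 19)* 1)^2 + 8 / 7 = 4463 / 2527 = 1.77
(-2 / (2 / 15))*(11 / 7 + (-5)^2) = -2790 / 7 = -398.57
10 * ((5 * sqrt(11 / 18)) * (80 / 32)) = 125 * sqrt(22) / 6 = 97.72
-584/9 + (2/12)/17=-19853/306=-64.88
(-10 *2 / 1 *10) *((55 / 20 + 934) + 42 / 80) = -187455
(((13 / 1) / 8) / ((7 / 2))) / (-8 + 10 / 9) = -117 / 1736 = -0.07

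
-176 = -176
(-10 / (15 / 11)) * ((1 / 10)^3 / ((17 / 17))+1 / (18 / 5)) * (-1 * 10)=20.44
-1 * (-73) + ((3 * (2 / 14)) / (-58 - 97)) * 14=11309 / 155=72.96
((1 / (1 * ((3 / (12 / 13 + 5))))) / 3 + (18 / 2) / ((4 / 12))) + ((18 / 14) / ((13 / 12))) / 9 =22760 / 819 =27.79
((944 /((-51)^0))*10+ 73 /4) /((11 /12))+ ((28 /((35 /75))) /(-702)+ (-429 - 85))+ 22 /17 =214530149 /21879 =9805.30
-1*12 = -12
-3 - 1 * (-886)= 883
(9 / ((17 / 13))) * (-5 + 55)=5850 / 17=344.12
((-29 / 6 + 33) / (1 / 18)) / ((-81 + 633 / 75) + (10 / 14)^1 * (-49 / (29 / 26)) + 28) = -122525 / 18352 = -6.68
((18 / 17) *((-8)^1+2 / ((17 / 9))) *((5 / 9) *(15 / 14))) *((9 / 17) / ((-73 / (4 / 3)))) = 106200 / 2510543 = 0.04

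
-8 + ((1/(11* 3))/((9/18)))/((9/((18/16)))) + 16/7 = -5273/924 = -5.71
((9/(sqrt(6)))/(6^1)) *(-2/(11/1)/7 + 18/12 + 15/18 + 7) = 5.70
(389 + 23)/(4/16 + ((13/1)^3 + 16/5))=8240/44009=0.19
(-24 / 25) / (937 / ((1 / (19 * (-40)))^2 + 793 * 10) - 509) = 36642944008 / 19423884177575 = 0.00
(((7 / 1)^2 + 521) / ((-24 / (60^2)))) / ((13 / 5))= -427500 / 13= -32884.62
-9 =-9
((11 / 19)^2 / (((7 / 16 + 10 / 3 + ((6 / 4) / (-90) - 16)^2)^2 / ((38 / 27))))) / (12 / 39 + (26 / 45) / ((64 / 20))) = 1698840000 / 119140109585227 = 0.00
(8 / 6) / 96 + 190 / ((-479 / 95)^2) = 123691441 / 16519752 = 7.49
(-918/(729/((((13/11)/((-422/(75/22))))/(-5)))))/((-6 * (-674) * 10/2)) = -221/1858452552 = -0.00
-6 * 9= -54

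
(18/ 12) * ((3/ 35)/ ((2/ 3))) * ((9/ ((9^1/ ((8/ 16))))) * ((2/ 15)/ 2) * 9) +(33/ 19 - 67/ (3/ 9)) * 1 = -5298861/ 26600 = -199.21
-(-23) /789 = 23 /789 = 0.03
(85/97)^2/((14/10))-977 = -64312026/65863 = -976.45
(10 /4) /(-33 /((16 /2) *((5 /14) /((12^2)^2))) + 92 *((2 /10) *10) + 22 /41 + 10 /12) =-3075 /294357979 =-0.00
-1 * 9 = -9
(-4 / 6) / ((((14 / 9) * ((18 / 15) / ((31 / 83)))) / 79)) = -12245 / 1162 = -10.54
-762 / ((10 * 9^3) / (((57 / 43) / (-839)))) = 2413 / 14611185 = 0.00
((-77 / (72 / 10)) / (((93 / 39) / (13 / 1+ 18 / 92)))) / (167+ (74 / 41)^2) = -5106936835 / 14692517208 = -0.35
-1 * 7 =-7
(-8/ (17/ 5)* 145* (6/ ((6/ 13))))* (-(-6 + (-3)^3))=-146364.71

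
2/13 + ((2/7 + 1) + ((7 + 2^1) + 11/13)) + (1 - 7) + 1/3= 118/21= 5.62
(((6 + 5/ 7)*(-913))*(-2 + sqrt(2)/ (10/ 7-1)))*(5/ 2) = 214555/ 7-214555*sqrt(2)/ 6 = -19920.38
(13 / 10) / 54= 13 / 540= 0.02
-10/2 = -5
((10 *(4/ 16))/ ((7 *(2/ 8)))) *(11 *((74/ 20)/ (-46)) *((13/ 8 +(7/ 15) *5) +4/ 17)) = -696377/ 131376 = -5.30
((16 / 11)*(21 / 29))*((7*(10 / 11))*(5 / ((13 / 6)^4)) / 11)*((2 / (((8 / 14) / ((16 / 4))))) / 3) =0.65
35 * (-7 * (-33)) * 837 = 6767145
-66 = -66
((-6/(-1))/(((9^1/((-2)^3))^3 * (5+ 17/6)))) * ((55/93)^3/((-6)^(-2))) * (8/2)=-5451776000/340243011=-16.02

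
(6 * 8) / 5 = 48 / 5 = 9.60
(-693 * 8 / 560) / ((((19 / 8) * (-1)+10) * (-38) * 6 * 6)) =0.00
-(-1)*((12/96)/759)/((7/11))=1/3864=0.00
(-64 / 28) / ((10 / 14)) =-16 / 5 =-3.20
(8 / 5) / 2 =4 / 5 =0.80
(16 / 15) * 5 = 5.33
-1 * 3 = -3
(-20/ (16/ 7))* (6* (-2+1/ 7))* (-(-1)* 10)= 975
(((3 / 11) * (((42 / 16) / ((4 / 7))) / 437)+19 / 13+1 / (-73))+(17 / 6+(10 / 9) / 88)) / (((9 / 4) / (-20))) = -28225032865 / 739018566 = -38.19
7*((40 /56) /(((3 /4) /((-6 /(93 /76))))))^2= 9241600 /60543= 152.65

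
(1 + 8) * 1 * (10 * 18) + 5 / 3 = 4865 / 3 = 1621.67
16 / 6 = 8 / 3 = 2.67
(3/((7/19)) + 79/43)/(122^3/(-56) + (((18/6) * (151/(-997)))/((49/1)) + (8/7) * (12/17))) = -89100893/289487228375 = -0.00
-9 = -9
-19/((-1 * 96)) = 19/96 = 0.20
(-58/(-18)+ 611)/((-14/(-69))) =63572/21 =3027.24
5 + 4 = 9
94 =94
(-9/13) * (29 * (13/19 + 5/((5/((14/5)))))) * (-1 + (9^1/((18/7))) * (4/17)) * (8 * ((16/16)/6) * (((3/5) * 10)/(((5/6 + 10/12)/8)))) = 49761216/104975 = 474.03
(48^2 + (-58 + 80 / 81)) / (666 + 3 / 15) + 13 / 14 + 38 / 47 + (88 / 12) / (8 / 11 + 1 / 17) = 17943714955 / 1242749466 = 14.44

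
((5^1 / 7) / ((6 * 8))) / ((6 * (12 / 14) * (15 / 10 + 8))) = 5 / 16416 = 0.00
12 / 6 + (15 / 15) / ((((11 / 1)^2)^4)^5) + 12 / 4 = 2262962778408797590294467801744846023292006 / 452592555681759518058893560348969204658401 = 5.00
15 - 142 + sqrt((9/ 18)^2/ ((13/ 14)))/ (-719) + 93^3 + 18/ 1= 804248 - sqrt(182)/ 18694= 804248.00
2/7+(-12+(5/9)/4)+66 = 13715/252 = 54.42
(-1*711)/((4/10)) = -3555/2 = -1777.50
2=2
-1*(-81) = 81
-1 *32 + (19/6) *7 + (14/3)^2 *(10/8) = 313/18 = 17.39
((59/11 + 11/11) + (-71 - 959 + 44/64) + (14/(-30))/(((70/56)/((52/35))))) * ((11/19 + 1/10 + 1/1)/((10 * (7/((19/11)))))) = -1958985757/46200000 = -42.40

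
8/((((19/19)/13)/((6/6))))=104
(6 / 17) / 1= 6 / 17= 0.35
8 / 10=0.80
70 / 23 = 3.04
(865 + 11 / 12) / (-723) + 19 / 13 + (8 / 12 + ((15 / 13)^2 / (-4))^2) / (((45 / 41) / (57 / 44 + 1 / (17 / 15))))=6696728425061 / 3707016730560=1.81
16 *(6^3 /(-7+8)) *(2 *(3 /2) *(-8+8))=0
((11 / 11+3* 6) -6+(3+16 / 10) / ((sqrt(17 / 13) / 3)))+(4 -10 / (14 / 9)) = 74 / 7+69* sqrt(221) / 85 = 22.64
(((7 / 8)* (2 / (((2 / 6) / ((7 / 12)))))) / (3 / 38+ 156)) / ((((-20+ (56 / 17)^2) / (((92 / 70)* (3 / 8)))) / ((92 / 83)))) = -20333173 / 17354264160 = -0.00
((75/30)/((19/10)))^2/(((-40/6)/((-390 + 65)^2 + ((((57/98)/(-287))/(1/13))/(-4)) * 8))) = -139256729625/5076743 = -27430.33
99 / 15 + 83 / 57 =8.06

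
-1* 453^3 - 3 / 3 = -92959678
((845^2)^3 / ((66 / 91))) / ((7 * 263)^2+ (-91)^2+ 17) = 33126964783527671875 / 224240214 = 147729812563.98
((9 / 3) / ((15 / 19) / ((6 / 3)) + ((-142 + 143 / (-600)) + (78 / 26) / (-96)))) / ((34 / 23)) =-1573200 / 109981381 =-0.01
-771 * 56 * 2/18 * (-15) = 71960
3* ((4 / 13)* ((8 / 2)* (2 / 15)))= 32 / 65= 0.49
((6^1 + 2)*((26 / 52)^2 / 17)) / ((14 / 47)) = 47 / 119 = 0.39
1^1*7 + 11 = 18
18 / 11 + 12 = 150 / 11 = 13.64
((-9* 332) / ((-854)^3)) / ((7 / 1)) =747 / 1089962762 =0.00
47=47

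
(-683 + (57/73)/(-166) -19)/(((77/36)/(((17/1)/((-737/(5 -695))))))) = -1796145388020/343842191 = -5223.75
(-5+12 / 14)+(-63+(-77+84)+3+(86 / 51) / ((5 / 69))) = -20154 / 595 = -33.87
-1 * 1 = -1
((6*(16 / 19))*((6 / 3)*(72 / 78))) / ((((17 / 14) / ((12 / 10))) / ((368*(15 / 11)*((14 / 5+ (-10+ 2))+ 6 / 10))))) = -4914266112 / 230945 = -21278.95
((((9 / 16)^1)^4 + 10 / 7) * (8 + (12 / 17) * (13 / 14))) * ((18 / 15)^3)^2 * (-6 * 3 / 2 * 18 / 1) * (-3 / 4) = 12795781483467 / 2665600000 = 4800.34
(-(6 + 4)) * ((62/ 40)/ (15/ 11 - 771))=341/ 16932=0.02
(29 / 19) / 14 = 29 / 266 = 0.11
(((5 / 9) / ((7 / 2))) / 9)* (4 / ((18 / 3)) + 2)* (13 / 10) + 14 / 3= 8042 / 1701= 4.73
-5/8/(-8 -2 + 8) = 0.31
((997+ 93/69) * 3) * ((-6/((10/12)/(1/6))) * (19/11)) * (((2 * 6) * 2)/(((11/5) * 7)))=-188472096/19481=-9674.66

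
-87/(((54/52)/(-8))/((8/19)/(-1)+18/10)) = 790192/855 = 924.20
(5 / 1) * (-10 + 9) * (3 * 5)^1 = -75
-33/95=-0.35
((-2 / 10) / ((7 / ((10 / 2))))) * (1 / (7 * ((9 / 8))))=-8 / 441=-0.02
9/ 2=4.50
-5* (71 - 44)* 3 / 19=-405 / 19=-21.32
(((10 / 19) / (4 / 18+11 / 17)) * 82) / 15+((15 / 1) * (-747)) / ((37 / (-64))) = 1812471708 / 93499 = 19384.93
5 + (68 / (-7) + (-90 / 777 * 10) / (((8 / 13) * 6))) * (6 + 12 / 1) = -90911 / 518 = -175.50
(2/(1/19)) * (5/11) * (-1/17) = -190/187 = -1.02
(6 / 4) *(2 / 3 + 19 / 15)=29 / 10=2.90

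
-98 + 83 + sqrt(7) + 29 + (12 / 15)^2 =sqrt(7) + 366 / 25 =17.29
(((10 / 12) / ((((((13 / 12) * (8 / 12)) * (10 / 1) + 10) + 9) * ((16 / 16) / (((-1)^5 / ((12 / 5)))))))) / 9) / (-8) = 25 / 135936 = 0.00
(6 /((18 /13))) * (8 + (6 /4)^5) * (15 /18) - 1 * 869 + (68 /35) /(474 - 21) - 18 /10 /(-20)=-12368345173 /15220800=-812.59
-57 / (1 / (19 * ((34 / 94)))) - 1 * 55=-446.72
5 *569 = 2845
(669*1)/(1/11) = 7359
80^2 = 6400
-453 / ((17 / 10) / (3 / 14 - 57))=1800675 / 119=15131.72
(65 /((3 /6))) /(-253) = -130 /253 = -0.51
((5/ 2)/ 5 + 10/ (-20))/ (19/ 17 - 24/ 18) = 0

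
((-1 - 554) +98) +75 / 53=-24146 / 53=-455.58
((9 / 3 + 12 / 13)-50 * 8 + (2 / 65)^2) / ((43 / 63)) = -105425523 / 181675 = -580.30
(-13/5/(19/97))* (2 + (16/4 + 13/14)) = -122317/1330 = -91.97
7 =7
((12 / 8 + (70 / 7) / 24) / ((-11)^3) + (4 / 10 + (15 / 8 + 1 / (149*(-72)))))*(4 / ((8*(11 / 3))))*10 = 40578449 / 13089054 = 3.10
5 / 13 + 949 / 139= 13032 / 1807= 7.21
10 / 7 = 1.43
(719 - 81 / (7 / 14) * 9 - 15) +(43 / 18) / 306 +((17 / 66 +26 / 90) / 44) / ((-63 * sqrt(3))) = -4152989 / 5508 - 541 * sqrt(3) / 8232840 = -753.99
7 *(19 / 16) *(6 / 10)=399 / 80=4.99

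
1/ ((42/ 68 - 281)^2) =1156/ 90878089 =0.00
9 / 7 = 1.29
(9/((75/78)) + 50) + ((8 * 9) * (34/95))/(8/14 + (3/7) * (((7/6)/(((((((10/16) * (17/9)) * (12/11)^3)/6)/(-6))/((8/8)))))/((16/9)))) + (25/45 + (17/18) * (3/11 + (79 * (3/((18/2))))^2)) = 69132266710414/97256681775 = 710.82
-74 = -74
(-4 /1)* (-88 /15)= 352 /15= 23.47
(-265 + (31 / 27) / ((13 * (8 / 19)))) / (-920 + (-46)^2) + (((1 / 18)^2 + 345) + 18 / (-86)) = 149278913533 / 433229472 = 344.57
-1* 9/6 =-3/2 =-1.50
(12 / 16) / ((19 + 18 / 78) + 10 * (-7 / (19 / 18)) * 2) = -741 / 112040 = -0.01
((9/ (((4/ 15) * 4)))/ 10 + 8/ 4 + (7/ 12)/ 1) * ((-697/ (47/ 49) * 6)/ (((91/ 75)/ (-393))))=1006659675/ 208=4839709.98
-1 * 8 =-8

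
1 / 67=0.01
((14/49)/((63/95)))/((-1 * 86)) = -95/18963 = -0.01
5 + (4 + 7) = 16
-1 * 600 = -600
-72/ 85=-0.85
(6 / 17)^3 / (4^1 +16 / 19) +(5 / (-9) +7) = 6563176 / 1016991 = 6.45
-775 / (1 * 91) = -775 / 91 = -8.52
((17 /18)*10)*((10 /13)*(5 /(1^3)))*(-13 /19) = -4250 /171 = -24.85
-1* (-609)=609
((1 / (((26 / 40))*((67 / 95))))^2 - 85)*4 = -243497940 / 758641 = -320.97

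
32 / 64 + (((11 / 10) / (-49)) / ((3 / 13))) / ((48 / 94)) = 10919 / 35280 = 0.31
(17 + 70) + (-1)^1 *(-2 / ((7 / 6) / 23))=885 / 7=126.43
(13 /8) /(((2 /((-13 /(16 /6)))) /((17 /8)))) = -8619 /1024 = -8.42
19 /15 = 1.27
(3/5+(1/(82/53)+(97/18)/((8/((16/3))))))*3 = 53567/3690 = 14.52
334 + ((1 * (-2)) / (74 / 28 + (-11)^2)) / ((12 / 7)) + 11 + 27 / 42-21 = 23601499 / 72702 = 324.63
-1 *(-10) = 10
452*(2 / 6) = 452 / 3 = 150.67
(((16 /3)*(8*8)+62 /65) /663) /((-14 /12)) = -133492 /301665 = -0.44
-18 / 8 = -2.25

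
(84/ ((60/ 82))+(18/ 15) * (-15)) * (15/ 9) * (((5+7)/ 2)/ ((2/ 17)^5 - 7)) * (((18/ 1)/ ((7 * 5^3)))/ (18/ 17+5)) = -140191000752/ 298583133625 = -0.47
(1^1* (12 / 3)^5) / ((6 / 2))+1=1027 / 3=342.33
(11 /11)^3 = 1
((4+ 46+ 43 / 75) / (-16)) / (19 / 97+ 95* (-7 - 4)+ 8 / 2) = 367921 / 121149600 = 0.00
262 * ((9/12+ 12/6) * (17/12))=24497/24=1020.71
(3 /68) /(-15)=-1 /340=-0.00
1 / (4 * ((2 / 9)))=9 / 8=1.12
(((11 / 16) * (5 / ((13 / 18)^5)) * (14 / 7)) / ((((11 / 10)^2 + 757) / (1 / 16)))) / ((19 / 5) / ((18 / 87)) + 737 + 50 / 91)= 17050398750 / 4468884903454231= 0.00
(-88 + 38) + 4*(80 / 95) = -886 / 19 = -46.63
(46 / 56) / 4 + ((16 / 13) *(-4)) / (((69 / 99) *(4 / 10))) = -584483 / 33488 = -17.45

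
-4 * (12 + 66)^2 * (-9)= 219024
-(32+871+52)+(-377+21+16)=-1295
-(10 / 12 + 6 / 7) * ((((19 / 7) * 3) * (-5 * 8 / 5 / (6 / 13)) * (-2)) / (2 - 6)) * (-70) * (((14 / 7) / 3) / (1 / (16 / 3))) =-5611840 / 189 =-29692.28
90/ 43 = 2.09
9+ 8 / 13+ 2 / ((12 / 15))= 315 / 26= 12.12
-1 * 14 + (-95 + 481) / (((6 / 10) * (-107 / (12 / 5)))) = -3042 / 107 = -28.43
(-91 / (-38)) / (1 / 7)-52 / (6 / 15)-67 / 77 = -333877 / 2926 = -114.11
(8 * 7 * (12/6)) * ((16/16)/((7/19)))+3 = 307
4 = 4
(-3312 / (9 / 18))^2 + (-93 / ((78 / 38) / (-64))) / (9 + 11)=2852038864 / 65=43877520.98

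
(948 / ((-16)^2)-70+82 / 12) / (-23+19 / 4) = 11417 / 3504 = 3.26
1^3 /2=0.50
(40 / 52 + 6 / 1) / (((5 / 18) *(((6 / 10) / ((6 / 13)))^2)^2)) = 3168000 / 371293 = 8.53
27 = 27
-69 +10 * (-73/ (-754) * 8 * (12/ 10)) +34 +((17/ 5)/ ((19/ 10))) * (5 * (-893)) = -3021921/ 377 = -8015.71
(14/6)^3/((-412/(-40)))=3430/2781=1.23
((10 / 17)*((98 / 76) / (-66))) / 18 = -245 / 383724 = -0.00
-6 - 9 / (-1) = 3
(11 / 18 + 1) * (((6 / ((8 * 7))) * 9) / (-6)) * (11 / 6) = -319 / 672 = -0.47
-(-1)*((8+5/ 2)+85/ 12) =211/ 12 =17.58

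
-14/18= -7/9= -0.78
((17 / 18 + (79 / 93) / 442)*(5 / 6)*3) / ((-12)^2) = 18235 / 1109862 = 0.02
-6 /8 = -3 /4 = -0.75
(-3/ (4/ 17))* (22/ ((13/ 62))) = -17391/ 13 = -1337.77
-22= -22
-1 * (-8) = 8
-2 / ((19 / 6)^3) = -432 / 6859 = -0.06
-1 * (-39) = 39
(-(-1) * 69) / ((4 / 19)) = 1311 / 4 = 327.75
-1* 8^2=-64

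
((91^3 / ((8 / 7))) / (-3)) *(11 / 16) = -58024967 / 384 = -151106.68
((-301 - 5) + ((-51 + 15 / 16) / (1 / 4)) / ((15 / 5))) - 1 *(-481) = 433 / 4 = 108.25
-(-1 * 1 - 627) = 628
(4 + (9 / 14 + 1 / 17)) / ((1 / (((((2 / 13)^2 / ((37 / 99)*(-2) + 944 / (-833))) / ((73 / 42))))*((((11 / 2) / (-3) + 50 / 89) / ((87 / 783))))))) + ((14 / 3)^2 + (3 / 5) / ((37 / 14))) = 3174893551839401 / 141771851496405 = 22.39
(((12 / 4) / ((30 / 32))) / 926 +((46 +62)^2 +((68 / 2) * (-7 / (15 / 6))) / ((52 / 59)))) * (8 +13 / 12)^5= 714551185.89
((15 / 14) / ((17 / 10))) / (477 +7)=75 / 57596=0.00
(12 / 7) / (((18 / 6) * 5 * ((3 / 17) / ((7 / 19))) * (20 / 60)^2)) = 204 / 95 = 2.15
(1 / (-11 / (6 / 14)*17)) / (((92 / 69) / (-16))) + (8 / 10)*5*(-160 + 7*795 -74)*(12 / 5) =334957572 / 6545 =51177.63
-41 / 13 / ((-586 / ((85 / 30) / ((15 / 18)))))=697 / 38090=0.02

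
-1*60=-60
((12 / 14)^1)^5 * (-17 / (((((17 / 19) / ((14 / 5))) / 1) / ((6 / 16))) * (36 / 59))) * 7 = -181602 / 1715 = -105.89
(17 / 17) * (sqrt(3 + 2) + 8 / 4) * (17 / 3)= 34 / 3 + 17 * sqrt(5) / 3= 24.00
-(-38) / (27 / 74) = 2812 / 27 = 104.15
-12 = -12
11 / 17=0.65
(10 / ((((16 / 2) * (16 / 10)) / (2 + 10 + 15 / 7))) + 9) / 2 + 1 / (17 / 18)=84411 / 7616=11.08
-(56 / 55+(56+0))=-3136 / 55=-57.02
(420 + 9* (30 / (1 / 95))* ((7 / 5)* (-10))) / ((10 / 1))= -35868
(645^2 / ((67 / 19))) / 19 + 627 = 458034 / 67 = 6836.33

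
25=25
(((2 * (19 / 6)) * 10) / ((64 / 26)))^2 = 1525225 / 2304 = 661.99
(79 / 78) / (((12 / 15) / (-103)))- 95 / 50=-206389 / 1560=-132.30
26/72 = 13/36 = 0.36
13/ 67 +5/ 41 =868/ 2747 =0.32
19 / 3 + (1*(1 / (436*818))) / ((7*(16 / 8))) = 94868371 / 14979216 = 6.33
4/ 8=1/ 2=0.50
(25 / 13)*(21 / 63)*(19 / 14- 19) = -475 / 42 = -11.31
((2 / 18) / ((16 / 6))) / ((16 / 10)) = 0.03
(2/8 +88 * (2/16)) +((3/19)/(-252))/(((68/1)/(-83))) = 11.25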